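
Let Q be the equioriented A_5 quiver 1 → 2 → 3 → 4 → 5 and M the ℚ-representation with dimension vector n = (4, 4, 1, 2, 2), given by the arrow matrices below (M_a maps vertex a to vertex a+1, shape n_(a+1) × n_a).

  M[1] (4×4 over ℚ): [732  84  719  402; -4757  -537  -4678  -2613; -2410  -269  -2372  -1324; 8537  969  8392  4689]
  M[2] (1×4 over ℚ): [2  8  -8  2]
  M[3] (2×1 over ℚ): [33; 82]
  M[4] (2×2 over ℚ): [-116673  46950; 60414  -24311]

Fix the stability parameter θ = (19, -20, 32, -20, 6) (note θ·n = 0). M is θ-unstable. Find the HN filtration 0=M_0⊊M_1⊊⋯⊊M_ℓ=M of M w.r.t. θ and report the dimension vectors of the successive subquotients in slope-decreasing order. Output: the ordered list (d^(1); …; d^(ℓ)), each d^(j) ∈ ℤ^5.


Via rank(M_{q-1}∘⋯∘M_p): M ≅ I[1,2]^3, I[1,5], I[4,5].
μ_θ-semistable layers: μ^(1)=6; μ^(2)=-1/2; μ^(3)=-20

((0, 0, 1, 1, 2); (4, 4, 0, 0, 0); (0, 0, 0, 1, 0))


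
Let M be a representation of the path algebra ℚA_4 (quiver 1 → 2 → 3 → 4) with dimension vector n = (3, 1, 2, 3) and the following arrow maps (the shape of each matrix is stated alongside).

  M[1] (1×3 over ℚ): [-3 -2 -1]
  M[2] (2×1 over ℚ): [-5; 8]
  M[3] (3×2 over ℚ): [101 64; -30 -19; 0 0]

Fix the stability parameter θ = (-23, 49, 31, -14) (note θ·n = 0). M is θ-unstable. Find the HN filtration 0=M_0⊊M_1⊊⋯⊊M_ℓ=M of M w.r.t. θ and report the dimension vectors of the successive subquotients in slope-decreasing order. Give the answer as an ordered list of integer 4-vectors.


Interval decomposition of M: I[1,1]^2, I[1,4], I[3,4], I[4,4].
HN type (ℓ=4): μ^(1)=22; μ^(2)=17/2; μ^(3)=-14; μ^(4)=-23

((0, 1, 1, 1); (0, 0, 1, 1); (0, 0, 0, 1); (3, 0, 0, 0))


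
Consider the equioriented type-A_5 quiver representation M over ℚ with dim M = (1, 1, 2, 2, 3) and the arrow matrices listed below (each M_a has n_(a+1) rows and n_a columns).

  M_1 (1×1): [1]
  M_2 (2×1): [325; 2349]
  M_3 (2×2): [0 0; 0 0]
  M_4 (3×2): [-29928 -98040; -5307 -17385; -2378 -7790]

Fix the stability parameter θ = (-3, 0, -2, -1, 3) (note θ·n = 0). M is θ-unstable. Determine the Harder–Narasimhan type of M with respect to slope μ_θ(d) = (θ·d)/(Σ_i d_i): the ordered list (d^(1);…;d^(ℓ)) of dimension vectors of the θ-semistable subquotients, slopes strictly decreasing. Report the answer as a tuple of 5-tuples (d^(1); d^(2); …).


Barcode: M ≅ I[1,3], I[3,3], I[4,4], I[4,5], I[5,5]^2. HN layers by μ_θ (4 steps, strictly decreasing):
  μ^(1)=3; μ^(2)=-1; μ^(3)=-2; μ^(4)=-3

((0, 0, 0, 0, 3); (0, 1, 1, 2, 0); (0, 0, 1, 0, 0); (1, 0, 0, 0, 0))


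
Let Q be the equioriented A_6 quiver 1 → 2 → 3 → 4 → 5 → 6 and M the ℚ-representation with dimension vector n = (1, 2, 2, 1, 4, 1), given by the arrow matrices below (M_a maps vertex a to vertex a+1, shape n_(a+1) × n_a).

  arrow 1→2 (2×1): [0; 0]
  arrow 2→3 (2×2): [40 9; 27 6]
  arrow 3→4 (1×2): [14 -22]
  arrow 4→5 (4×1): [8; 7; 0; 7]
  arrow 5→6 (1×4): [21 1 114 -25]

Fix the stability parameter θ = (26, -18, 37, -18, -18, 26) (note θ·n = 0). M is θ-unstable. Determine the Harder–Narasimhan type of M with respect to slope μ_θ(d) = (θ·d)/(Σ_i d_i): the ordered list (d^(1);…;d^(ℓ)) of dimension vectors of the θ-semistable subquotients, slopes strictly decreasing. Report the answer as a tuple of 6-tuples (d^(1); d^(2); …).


Via rank(M_{q-1}∘⋯∘M_p): M ≅ I[1,1], I[2,3], I[2,5], I[5,5]^2, I[5,6].
μ_θ-semistable layers: μ^(1)=37; μ^(2)=26; μ^(3)=1/3; μ^(4)=-18

((0, 0, 1, 0, 0, 0); (1, 0, 0, 0, 0, 1); (0, 0, 1, 1, 1, 0); (0, 2, 0, 0, 3, 0))


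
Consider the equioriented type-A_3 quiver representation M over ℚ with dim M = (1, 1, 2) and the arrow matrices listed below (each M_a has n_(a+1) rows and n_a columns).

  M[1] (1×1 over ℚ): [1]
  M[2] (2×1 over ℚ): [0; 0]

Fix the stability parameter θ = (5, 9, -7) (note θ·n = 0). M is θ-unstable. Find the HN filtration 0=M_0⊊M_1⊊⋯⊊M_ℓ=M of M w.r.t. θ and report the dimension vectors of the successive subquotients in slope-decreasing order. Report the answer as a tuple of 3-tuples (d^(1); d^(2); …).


Via rank(M_{q-1}∘⋯∘M_p): M ≅ I[1,2], I[3,3]^2.
μ_θ-semistable layers: μ^(1)=9; μ^(2)=5; μ^(3)=-7

((0, 1, 0); (1, 0, 0); (0, 0, 2))


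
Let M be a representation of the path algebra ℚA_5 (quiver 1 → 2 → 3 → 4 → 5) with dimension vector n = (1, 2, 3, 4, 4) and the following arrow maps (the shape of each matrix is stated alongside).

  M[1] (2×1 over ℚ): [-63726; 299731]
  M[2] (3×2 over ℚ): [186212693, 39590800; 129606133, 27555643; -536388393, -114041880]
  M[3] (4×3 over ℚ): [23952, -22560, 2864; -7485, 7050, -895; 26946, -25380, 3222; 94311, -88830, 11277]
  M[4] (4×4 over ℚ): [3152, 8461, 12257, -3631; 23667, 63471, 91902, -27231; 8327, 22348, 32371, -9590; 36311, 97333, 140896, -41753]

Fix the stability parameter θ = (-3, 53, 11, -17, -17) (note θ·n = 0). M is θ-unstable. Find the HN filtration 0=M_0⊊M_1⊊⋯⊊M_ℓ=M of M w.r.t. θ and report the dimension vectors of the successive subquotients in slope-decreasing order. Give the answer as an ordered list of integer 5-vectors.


Via rank(M_{q-1}∘⋯∘M_p): M ≅ I[1,4], I[2,3], I[3,3], I[4,4], I[4,5]^2, I[5,5]^2.
μ_θ-semistable layers: μ^(1)=32; μ^(2)=47/3; μ^(3)=11; μ^(4)=-3; μ^(5)=-17

((0, 1, 1, 0, 0); (0, 1, 1, 1, 0); (0, 0, 1, 0, 0); (1, 0, 0, 0, 0); (0, 0, 0, 3, 4))


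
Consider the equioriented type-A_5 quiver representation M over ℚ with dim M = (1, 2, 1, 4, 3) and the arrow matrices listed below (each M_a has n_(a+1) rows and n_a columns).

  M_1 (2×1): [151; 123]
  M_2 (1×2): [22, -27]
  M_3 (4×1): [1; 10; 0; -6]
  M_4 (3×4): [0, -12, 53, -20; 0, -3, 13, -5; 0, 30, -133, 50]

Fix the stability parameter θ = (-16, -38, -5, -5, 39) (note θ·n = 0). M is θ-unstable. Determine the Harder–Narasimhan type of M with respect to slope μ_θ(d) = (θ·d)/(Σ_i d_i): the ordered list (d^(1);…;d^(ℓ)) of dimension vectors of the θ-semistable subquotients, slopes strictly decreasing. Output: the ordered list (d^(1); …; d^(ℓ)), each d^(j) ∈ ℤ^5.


Barcode: M ≅ I[1,4], I[2,2], I[4,4], I[4,5]^2, I[5,5]. HN layers by μ_θ (4 steps, strictly decreasing):
  μ^(1)=39; μ^(2)=-5; μ^(3)=-27; μ^(4)=-38

((0, 0, 0, 0, 3); (0, 0, 1, 4, 0); (1, 1, 0, 0, 0); (0, 1, 0, 0, 0))


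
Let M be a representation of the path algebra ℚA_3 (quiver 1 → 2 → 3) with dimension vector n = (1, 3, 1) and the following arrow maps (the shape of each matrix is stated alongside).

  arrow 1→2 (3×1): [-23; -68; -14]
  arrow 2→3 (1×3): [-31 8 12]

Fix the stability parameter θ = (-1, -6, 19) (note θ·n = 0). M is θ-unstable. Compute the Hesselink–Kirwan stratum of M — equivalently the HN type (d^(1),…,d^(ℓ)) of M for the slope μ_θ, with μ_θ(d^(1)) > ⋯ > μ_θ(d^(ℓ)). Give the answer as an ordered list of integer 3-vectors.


Via rank(M_{q-1}∘⋯∘M_p): M ≅ I[1,3], I[2,2]^2.
μ_θ-semistable layers: μ^(1)=19; μ^(2)=-7/2; μ^(3)=-6

((0, 0, 1); (1, 1, 0); (0, 2, 0))


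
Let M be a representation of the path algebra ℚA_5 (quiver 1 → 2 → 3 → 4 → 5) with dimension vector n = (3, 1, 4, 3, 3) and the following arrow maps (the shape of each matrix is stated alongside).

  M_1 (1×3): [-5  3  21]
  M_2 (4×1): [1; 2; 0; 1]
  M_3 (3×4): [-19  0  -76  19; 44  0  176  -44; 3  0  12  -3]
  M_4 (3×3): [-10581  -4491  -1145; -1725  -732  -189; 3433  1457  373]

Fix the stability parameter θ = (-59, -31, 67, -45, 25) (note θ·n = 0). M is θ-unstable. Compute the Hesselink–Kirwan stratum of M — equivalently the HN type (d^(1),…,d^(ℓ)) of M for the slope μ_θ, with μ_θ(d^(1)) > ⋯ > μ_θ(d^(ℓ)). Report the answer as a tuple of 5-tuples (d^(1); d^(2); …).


Via rank(M_{q-1}∘⋯∘M_p): M ≅ I[1,1]^2, I[1,3], I[3,3]^2, I[3,4], I[4,5]^2, I[5,5].
μ_θ-semistable layers: μ^(1)=67; μ^(2)=25; μ^(3)=11; μ^(4)=-31; μ^(5)=-45; μ^(6)=-59

((0, 0, 3, 0, 0); (0, 0, 0, 0, 3); (0, 0, 1, 1, 0); (0, 1, 0, 0, 0); (0, 0, 0, 2, 0); (3, 0, 0, 0, 0))


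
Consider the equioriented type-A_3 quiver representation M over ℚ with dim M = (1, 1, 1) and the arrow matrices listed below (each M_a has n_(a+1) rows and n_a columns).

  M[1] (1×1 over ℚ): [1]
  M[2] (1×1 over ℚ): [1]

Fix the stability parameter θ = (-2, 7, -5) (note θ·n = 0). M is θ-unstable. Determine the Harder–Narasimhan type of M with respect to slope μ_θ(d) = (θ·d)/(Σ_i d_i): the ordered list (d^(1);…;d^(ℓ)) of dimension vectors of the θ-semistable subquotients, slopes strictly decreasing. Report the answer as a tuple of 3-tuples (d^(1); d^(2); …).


Via rank(M_{q-1}∘⋯∘M_p): M ≅ I[1,3].
μ_θ-semistable layers: μ^(1)=1; μ^(2)=-2

((0, 1, 1); (1, 0, 0))


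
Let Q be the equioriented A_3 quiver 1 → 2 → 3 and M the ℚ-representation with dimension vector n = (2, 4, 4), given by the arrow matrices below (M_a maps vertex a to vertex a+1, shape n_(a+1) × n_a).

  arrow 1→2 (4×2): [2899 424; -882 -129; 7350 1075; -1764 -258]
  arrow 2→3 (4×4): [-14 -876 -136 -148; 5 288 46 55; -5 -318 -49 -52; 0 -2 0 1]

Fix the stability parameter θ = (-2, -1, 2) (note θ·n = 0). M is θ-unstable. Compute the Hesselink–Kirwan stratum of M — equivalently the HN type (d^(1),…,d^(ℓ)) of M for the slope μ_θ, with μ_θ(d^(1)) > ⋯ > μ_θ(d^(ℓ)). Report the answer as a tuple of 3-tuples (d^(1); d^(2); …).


Via rank(M_{q-1}∘⋯∘M_p): M ≅ I[1,3]^2, I[2,2], I[2,3], I[3,3].
μ_θ-semistable layers: μ^(1)=2; μ^(2)=-1; μ^(3)=-2

((0, 0, 4); (0, 4, 0); (2, 0, 0))


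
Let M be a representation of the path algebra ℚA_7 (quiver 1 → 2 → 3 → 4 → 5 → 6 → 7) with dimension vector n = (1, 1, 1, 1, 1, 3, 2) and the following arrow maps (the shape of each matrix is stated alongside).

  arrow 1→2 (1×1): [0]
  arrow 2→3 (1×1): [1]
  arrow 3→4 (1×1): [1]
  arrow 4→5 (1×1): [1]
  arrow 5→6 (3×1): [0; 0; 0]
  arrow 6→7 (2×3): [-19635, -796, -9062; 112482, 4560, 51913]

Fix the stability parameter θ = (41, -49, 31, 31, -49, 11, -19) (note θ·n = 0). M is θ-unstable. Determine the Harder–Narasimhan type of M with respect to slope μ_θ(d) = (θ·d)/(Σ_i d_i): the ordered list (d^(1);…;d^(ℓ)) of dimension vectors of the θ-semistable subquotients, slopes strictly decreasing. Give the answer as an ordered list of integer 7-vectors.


Barcode: M ≅ I[1,1], I[2,5], I[6,6], I[6,7]^2. HN layers by μ_θ (5 steps, strictly decreasing):
  μ^(1)=41; μ^(2)=11; μ^(3)=13/3; μ^(4)=-4; μ^(5)=-49

((1, 0, 0, 0, 0, 0, 0); (0, 0, 0, 0, 0, 1, 0); (0, 0, 1, 1, 1, 0, 0); (0, 0, 0, 0, 0, 2, 2); (0, 1, 0, 0, 0, 0, 0))


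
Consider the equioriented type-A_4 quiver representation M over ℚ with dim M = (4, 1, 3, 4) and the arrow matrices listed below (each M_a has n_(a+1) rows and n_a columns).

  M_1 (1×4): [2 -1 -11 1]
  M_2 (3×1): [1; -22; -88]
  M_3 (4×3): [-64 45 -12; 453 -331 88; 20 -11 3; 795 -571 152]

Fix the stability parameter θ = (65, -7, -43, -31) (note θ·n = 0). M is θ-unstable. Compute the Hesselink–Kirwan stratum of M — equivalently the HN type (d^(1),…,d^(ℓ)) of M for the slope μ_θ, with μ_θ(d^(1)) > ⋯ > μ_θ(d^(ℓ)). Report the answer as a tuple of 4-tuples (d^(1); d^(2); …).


Barcode: M ≅ I[1,1]^3, I[1,4], I[3,4]^2, I[4,4]. HN layers by μ_θ (4 steps, strictly decreasing):
  μ^(1)=65; μ^(2)=-4; μ^(3)=-31; μ^(4)=-43

((3, 0, 0, 0); (1, 1, 1, 1); (0, 0, 0, 3); (0, 0, 2, 0))


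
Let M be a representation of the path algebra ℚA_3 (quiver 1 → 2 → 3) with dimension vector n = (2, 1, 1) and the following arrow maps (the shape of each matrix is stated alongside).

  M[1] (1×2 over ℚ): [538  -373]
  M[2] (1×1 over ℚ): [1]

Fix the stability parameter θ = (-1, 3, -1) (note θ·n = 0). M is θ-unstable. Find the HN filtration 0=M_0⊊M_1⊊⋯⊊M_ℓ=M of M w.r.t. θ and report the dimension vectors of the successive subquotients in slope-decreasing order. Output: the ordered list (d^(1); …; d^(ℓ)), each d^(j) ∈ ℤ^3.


Barcode: M ≅ I[1,1], I[1,3]. HN layers by μ_θ (2 steps, strictly decreasing):
  μ^(1)=1; μ^(2)=-1

((0, 1, 1); (2, 0, 0))


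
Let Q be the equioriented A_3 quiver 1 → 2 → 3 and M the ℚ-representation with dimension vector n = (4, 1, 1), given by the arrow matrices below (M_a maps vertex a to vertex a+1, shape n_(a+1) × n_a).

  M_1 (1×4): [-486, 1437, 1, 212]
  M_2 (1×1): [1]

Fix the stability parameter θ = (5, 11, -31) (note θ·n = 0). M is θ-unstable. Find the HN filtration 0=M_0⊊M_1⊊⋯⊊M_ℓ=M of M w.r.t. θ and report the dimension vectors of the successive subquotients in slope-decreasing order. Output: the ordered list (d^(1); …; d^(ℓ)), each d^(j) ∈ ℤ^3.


Interval decomposition of M: I[1,1]^3, I[1,3].
HN type (ℓ=2): μ^(1)=5; μ^(2)=-5

((3, 0, 0); (1, 1, 1))


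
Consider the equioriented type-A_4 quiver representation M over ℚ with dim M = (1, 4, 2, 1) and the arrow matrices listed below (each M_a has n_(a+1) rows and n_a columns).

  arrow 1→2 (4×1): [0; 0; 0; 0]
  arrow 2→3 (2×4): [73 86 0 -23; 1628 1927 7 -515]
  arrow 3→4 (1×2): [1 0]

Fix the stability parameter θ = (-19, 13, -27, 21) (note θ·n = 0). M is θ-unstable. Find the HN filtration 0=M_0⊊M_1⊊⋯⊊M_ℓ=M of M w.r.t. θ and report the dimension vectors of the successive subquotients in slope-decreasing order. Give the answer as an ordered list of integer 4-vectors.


Barcode: M ≅ I[1,1], I[2,2]^2, I[2,3], I[2,4]. HN layers by μ_θ (4 steps, strictly decreasing):
  μ^(1)=21; μ^(2)=13; μ^(3)=-7; μ^(4)=-19

((0, 0, 0, 1); (0, 2, 0, 0); (0, 2, 2, 0); (1, 0, 0, 0))


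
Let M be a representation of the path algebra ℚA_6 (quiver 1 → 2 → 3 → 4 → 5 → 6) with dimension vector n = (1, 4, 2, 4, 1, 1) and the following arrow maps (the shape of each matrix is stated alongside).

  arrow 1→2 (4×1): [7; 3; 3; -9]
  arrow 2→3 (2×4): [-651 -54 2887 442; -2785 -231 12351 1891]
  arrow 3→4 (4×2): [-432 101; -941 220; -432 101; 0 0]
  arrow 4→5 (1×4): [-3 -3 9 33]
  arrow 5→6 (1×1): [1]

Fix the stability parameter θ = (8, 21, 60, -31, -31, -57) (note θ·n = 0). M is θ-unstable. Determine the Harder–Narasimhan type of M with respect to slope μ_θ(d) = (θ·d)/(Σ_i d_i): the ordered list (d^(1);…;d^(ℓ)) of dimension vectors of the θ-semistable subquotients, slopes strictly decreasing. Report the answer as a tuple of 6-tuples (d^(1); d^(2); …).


Via rank(M_{q-1}∘⋯∘M_p): M ≅ I[1,4], I[2,2]^2, I[2,6], I[4,4]^2.
μ_θ-semistable layers: μ^(1)=21; μ^(2)=50/3; μ^(3)=8; μ^(4)=-38/5; μ^(5)=-31

((0, 2, 0, 0, 0, 0); (0, 1, 1, 1, 0, 0); (1, 0, 0, 0, 0, 0); (0, 1, 1, 1, 1, 1); (0, 0, 0, 2, 0, 0))


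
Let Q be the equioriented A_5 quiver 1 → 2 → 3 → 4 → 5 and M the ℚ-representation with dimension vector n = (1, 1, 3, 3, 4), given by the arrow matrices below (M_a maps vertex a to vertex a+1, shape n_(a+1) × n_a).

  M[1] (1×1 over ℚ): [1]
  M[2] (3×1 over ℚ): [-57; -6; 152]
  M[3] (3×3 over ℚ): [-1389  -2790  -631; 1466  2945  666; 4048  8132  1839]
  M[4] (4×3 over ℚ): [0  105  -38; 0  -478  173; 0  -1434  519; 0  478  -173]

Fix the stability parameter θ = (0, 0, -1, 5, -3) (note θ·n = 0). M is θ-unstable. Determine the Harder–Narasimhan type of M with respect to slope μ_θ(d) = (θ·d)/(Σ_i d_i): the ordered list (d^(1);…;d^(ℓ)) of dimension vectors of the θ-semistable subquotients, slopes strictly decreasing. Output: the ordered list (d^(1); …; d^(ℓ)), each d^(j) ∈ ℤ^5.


Interval decomposition of M: I[1,4], I[3,5]^2, I[5,5]^2.
HN type (ℓ=5): μ^(1)=5; μ^(2)=1; μ^(3)=-1/3; μ^(4)=-1; μ^(5)=-3

((0, 0, 0, 1, 0); (0, 0, 0, 2, 2); (1, 1, 1, 0, 0); (0, 0, 2, 0, 0); (0, 0, 0, 0, 2))


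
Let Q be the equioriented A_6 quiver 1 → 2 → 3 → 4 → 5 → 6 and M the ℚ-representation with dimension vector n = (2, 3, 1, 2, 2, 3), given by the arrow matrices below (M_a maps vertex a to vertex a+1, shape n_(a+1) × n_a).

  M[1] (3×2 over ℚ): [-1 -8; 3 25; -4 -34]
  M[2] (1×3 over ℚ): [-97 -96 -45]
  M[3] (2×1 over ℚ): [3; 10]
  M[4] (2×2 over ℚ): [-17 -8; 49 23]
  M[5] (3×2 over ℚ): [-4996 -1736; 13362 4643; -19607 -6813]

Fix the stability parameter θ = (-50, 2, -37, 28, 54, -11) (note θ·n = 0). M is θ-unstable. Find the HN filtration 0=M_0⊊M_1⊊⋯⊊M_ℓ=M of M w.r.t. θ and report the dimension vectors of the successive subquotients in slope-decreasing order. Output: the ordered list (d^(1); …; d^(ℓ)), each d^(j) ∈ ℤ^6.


Via rank(M_{q-1}∘⋯∘M_p): M ≅ I[1,2], I[1,6], I[2,2], I[4,6], I[6,6].
μ_θ-semistable layers: μ^(1)=71/3; μ^(2)=2; μ^(3)=-11; μ^(4)=-35/2; μ^(5)=-50

((0, 0, 0, 2, 2, 2); (0, 2, 0, 0, 0, 0); (0, 0, 0, 0, 0, 1); (0, 1, 1, 0, 0, 0); (2, 0, 0, 0, 0, 0))


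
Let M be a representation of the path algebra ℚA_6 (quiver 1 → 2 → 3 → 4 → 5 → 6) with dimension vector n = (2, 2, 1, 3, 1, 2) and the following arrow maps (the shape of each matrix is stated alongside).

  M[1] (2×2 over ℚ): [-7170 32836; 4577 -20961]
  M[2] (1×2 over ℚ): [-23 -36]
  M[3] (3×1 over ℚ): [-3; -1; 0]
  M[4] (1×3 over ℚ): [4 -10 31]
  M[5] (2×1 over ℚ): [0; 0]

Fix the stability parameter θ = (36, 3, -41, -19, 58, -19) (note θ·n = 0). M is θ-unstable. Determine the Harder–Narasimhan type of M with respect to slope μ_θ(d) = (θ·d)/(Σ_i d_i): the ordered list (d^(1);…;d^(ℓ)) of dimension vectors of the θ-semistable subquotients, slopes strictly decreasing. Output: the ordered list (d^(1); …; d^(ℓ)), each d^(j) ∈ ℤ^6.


Via rank(M_{q-1}∘⋯∘M_p): M ≅ I[1,2], I[1,5], I[4,4]^2, I[6,6]^2.
μ_θ-semistable layers: μ^(1)=58; μ^(2)=39/2; μ^(3)=-21/4; μ^(4)=-19

((0, 0, 0, 0, 1, 0); (1, 1, 0, 0, 0, 0); (1, 1, 1, 1, 0, 0); (0, 0, 0, 2, 0, 2))


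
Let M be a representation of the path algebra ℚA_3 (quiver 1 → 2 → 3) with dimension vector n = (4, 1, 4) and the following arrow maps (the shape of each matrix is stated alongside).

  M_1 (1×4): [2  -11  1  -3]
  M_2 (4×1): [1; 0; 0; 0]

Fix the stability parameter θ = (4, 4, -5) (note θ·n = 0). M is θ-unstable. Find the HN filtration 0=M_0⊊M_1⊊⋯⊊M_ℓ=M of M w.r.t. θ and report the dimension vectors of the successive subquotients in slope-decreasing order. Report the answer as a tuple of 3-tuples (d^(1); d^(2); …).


Via rank(M_{q-1}∘⋯∘M_p): M ≅ I[1,1]^3, I[1,3], I[3,3]^3.
μ_θ-semistable layers: μ^(1)=4; μ^(2)=1; μ^(3)=-5

((3, 0, 0); (1, 1, 1); (0, 0, 3))


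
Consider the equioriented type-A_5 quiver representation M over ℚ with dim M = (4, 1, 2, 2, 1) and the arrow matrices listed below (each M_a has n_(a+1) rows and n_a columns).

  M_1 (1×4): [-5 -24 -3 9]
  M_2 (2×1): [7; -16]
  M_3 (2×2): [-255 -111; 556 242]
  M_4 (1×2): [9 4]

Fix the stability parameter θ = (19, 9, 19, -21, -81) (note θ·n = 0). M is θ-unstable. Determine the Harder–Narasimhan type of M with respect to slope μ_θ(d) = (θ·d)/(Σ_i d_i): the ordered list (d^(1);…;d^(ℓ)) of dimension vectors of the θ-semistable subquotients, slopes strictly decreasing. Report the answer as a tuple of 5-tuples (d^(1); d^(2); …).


Interval decomposition of M: I[1,1]^3, I[1,5], I[3,4].
HN type (ℓ=3): μ^(1)=19; μ^(2)=-1; μ^(3)=-11

((3, 0, 0, 0, 0); (0, 0, 1, 1, 0); (1, 1, 1, 1, 1))


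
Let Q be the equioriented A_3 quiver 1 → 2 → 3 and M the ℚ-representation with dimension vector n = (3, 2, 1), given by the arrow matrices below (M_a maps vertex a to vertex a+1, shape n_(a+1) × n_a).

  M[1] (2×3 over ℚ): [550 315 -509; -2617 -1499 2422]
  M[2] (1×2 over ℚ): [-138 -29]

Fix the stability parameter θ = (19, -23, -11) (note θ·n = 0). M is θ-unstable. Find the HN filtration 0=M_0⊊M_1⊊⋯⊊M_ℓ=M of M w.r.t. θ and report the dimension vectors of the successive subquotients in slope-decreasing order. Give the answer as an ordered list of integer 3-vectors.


Interval decomposition of M: I[1,1], I[1,2], I[1,3].
HN type (ℓ=3): μ^(1)=19; μ^(2)=-2; μ^(3)=-5

((1, 0, 0); (1, 1, 0); (1, 1, 1))


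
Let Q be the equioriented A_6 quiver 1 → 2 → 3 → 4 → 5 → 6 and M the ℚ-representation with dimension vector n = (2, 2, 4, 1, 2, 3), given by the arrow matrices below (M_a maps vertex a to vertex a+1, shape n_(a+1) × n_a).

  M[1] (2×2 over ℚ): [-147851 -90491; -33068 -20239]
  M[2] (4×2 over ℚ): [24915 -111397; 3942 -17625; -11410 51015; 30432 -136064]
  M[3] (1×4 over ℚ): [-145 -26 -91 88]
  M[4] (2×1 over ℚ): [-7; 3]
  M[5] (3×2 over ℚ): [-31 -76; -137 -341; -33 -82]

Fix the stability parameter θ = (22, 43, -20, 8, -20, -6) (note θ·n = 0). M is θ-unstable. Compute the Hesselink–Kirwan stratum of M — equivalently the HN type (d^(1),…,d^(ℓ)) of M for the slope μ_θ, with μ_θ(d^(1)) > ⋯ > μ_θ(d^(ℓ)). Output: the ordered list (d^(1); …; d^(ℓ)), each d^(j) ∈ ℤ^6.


Barcode: M ≅ I[1,3], I[1,6], I[3,3]^2, I[5,6], I[6,6]. HN layers by μ_θ (4 steps, strictly decreasing):
  μ^(1)=15; μ^(2)=9/2; μ^(3)=-6; μ^(4)=-20

((1, 1, 1, 0, 0, 0); (1, 1, 1, 1, 1, 1); (0, 0, 0, 0, 0, 2); (0, 0, 2, 0, 1, 0))


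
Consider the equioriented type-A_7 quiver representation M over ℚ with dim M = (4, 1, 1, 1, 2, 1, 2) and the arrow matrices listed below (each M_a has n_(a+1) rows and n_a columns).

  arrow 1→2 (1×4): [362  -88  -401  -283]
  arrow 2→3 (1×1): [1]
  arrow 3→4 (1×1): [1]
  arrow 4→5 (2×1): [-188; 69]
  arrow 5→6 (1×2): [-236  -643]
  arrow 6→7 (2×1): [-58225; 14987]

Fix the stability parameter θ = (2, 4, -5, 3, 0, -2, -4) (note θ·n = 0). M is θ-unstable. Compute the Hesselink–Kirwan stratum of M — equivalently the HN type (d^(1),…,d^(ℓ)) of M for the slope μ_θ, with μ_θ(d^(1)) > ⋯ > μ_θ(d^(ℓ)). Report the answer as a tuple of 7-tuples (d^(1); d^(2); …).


Interval decomposition of M: I[1,1]^3, I[1,7], I[5,5], I[7,7].
HN type (ℓ=4): μ^(1)=2; μ^(2)=0; μ^(3)=-2/7; μ^(4)=-4

((3, 0, 0, 0, 0, 0, 0); (0, 0, 0, 0, 1, 0, 0); (1, 1, 1, 1, 1, 1, 1); (0, 0, 0, 0, 0, 0, 1))


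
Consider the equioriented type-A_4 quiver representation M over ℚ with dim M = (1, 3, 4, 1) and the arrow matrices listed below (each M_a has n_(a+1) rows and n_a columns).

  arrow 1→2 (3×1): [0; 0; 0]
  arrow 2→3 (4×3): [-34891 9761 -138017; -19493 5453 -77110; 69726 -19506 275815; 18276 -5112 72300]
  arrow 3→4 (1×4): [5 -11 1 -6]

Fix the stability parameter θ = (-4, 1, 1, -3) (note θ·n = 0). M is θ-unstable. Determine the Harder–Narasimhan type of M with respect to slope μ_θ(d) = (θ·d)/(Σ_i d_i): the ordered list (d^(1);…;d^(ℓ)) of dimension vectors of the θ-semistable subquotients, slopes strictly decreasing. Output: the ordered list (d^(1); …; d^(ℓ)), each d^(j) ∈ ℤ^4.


Interval decomposition of M: I[1,1], I[2,3]^2, I[2,4], I[3,3].
HN type (ℓ=3): μ^(1)=1; μ^(2)=-1/3; μ^(3)=-4

((0, 2, 3, 0); (0, 1, 1, 1); (1, 0, 0, 0))


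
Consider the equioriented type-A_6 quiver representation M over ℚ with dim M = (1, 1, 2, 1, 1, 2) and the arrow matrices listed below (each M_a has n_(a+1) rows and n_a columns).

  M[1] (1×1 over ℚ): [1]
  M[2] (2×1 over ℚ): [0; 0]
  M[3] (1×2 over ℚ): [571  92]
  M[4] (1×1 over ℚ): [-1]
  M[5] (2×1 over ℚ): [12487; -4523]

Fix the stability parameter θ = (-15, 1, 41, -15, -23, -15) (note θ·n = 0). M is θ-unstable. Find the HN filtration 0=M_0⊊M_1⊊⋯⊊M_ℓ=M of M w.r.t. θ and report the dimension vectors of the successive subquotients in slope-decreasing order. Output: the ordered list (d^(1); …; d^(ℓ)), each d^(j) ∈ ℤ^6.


Interval decomposition of M: I[1,2], I[3,3], I[3,6], I[6,6].
HN type (ℓ=4): μ^(1)=41; μ^(2)=1; μ^(3)=-3; μ^(4)=-15

((0, 0, 1, 0, 0, 0); (0, 1, 0, 0, 0, 0); (0, 0, 1, 1, 1, 1); (1, 0, 0, 0, 0, 1))


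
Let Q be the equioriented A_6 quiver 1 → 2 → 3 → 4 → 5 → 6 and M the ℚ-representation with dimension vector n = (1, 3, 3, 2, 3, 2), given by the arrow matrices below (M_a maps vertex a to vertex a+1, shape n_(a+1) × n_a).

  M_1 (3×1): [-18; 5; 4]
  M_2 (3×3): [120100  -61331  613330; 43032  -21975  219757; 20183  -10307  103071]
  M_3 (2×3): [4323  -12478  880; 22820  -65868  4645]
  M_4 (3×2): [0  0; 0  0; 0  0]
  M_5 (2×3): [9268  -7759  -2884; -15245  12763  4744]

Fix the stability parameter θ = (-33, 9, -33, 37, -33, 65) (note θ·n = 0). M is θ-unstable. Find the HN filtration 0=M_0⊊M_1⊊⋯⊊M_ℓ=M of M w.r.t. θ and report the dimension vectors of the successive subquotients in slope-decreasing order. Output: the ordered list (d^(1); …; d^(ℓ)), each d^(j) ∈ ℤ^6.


Via rank(M_{q-1}∘⋯∘M_p): M ≅ I[1,4], I[2,3], I[2,4], I[5,5], I[5,6]^2.
μ_θ-semistable layers: μ^(1)=65; μ^(2)=37; μ^(3)=-12; μ^(4)=-33

((0, 0, 0, 0, 0, 2); (0, 0, 0, 2, 0, 0); (0, 3, 3, 0, 0, 0); (1, 0, 0, 0, 3, 0))


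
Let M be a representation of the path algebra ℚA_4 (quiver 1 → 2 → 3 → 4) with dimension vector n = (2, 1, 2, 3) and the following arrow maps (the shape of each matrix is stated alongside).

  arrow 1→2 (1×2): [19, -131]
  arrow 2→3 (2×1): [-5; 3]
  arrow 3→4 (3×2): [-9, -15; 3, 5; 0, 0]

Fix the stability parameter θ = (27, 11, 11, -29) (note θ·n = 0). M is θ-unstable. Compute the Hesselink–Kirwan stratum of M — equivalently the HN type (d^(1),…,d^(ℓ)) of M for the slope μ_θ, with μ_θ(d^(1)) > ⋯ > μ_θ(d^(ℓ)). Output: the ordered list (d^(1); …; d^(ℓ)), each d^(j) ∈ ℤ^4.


Via rank(M_{q-1}∘⋯∘M_p): M ≅ I[1,1], I[1,3], I[3,4], I[4,4]^2.
μ_θ-semistable layers: μ^(1)=27; μ^(2)=49/3; μ^(3)=-9; μ^(4)=-29

((1, 0, 0, 0); (1, 1, 1, 0); (0, 0, 1, 1); (0, 0, 0, 2))


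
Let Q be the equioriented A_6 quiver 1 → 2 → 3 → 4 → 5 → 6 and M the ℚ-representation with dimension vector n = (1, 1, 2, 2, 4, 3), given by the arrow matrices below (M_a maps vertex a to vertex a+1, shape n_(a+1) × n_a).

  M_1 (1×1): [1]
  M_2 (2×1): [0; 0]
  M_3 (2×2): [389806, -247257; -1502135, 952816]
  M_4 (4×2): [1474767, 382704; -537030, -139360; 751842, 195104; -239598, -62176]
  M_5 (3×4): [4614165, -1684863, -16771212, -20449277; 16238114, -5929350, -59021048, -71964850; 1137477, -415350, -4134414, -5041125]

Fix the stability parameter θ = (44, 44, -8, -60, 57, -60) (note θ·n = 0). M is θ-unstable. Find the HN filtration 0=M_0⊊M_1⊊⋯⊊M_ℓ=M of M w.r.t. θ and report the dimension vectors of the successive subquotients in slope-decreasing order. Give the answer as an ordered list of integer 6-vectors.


Barcode: M ≅ I[1,2], I[3,4], I[3,6], I[5,5]^2, I[5,6], I[6,6]. HN layers by μ_θ (5 steps, strictly decreasing):
  μ^(1)=57; μ^(2)=44; μ^(3)=-3/2; μ^(4)=-34; μ^(5)=-60

((0, 0, 0, 0, 2, 0); (1, 1, 0, 0, 0, 0); (0, 0, 0, 0, 2, 2); (0, 0, 2, 2, 0, 0); (0, 0, 0, 0, 0, 1))


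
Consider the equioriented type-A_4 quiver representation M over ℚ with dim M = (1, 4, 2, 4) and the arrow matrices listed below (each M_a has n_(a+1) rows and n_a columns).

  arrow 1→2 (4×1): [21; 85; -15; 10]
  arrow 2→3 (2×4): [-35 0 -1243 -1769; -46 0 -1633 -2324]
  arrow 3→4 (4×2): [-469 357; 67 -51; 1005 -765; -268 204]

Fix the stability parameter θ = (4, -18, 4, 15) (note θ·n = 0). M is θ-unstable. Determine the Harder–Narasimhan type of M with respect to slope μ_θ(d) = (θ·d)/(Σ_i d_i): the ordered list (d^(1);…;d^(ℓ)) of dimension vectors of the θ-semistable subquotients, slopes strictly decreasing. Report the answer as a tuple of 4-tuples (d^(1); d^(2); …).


Via rank(M_{q-1}∘⋯∘M_p): M ≅ I[1,4], I[2,2]^2, I[2,3], I[4,4]^3.
μ_θ-semistable layers: μ^(1)=15; μ^(2)=4; μ^(3)=-7; μ^(4)=-18

((0, 0, 0, 4); (0, 0, 2, 0); (1, 1, 0, 0); (0, 3, 0, 0))


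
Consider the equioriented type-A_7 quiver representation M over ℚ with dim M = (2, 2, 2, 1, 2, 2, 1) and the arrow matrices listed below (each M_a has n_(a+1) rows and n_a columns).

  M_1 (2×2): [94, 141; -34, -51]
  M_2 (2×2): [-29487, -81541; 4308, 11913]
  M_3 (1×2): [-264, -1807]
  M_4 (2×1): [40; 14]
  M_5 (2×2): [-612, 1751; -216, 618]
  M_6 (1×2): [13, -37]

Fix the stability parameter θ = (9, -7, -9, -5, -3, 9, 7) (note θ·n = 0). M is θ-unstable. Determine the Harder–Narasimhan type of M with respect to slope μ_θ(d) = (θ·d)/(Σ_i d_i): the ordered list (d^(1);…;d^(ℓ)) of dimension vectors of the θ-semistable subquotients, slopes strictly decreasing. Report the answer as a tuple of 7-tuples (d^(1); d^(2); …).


Interval decomposition of M: I[1,1], I[1,7], I[2,3], I[5,5], I[6,6].
HN type (ℓ=4): μ^(1)=9; μ^(2)=8; μ^(3)=-3; μ^(4)=-8

((1, 0, 0, 0, 0, 1, 0); (0, 0, 0, 0, 0, 1, 1); (1, 1, 1, 1, 2, 0, 0); (0, 1, 1, 0, 0, 0, 0))


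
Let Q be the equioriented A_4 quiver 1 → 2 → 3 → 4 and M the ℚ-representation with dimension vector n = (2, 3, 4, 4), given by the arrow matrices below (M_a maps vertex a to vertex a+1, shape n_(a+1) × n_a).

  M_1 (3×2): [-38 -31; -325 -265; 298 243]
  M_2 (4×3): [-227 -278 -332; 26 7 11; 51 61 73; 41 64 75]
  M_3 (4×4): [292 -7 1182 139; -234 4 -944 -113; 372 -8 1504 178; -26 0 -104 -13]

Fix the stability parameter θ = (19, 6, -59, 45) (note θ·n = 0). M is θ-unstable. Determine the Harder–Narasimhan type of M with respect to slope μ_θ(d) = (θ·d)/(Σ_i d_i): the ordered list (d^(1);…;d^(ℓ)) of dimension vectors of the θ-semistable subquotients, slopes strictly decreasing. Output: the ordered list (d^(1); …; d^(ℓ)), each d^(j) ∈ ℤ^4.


Interval decomposition of M: I[1,3], I[1,4], I[2,4], I[3,3], I[4,4]^2.
HN type (ℓ=4): μ^(1)=45; μ^(2)=-34/3; μ^(3)=-53/2; μ^(4)=-59

((0, 0, 0, 4); (2, 2, 2, 0); (0, 1, 1, 0); (0, 0, 1, 0))


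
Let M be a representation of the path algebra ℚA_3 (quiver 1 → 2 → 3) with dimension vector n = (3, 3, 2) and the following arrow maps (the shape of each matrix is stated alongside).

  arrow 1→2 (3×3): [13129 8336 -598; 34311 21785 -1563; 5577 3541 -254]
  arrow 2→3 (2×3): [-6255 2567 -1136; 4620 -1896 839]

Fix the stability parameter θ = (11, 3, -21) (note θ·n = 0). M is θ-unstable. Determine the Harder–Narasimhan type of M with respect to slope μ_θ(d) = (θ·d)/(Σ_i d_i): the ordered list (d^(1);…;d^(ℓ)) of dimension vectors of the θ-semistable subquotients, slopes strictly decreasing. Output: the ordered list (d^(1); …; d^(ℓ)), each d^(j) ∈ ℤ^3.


Interval decomposition of M: I[1,2], I[1,3]^2.
HN type (ℓ=2): μ^(1)=7; μ^(2)=-7/3

((1, 1, 0); (2, 2, 2))


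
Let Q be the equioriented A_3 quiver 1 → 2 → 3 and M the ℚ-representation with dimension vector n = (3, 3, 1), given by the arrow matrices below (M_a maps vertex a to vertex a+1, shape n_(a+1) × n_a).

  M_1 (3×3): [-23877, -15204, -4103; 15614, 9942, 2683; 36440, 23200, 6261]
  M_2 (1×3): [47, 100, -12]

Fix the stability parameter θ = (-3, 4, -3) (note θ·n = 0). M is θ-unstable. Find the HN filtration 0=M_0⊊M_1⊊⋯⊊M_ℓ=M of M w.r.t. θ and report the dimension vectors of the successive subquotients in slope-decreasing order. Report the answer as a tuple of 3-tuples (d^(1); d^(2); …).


Via rank(M_{q-1}∘⋯∘M_p): M ≅ I[1,2]^2, I[1,3].
μ_θ-semistable layers: μ^(1)=4; μ^(2)=1/2; μ^(3)=-3

((0, 2, 0); (0, 1, 1); (3, 0, 0))


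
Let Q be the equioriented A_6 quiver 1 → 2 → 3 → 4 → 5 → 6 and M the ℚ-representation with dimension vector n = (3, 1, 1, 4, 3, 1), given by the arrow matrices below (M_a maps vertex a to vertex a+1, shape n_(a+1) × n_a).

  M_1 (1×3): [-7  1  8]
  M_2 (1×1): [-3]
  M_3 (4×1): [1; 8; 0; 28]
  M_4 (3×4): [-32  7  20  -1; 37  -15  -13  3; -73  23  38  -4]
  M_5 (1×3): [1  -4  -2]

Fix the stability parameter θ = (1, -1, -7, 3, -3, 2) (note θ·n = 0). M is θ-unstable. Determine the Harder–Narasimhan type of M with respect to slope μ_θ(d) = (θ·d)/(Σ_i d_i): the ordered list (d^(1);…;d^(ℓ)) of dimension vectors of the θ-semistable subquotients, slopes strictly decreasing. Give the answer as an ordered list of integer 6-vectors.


Interval decomposition of M: I[1,1]^2, I[1,6], I[4,4], I[4,5]^2.
HN type (ℓ=5): μ^(1)=3; μ^(2)=2; μ^(3)=1; μ^(4)=0; μ^(5)=-7/3

((0, 0, 0, 1, 0, 0); (0, 0, 0, 0, 0, 1); (2, 0, 0, 0, 0, 0); (0, 0, 0, 3, 3, 0); (1, 1, 1, 0, 0, 0))


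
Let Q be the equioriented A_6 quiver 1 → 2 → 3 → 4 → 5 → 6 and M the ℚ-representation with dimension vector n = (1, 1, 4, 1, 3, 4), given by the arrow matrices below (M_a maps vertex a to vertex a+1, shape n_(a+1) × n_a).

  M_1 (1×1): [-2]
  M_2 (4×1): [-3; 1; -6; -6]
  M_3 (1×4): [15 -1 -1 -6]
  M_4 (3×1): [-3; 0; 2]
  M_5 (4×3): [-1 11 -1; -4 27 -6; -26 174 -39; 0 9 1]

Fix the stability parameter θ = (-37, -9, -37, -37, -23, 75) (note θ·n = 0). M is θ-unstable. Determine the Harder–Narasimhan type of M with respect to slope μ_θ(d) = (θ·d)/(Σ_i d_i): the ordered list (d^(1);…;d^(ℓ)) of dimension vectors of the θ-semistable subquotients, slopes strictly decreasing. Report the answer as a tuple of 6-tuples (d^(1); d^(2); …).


Via rank(M_{q-1}∘⋯∘M_p): M ≅ I[1,6], I[3,3]^3, I[5,6]^2, I[6,6].
μ_θ-semistable layers: μ^(1)=75; μ^(2)=-23; μ^(3)=-83/3; μ^(4)=-37

((0, 0, 0, 0, 0, 4); (0, 0, 0, 0, 3, 0); (0, 1, 1, 1, 0, 0); (1, 0, 3, 0, 0, 0))


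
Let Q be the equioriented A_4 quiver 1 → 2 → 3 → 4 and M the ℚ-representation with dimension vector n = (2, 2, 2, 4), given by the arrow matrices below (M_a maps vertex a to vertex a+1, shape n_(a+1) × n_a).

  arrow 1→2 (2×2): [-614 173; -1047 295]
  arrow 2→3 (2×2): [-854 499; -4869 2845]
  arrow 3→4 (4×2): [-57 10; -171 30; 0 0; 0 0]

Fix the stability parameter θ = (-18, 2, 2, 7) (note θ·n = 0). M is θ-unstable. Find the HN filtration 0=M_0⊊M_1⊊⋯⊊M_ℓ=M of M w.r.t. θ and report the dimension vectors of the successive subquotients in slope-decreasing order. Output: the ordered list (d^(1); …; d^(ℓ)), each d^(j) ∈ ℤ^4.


Via rank(M_{q-1}∘⋯∘M_p): M ≅ I[1,3], I[1,4], I[4,4]^3.
μ_θ-semistable layers: μ^(1)=7; μ^(2)=2; μ^(3)=-18

((0, 0, 0, 4); (0, 2, 2, 0); (2, 0, 0, 0))


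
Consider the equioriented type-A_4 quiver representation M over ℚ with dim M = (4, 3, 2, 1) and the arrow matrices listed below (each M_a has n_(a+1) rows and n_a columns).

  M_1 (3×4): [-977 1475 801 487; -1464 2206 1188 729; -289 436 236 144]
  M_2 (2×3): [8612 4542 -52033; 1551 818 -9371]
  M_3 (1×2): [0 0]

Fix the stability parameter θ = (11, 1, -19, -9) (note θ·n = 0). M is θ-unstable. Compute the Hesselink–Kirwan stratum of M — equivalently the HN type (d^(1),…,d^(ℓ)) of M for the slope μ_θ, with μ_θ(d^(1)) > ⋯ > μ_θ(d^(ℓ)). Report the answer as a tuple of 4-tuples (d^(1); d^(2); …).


Barcode: M ≅ I[1,1], I[1,2], I[1,3]^2, I[4,4]. HN layers by μ_θ (4 steps, strictly decreasing):
  μ^(1)=11; μ^(2)=6; μ^(3)=-7/3; μ^(4)=-9

((1, 0, 0, 0); (1, 1, 0, 0); (2, 2, 2, 0); (0, 0, 0, 1))


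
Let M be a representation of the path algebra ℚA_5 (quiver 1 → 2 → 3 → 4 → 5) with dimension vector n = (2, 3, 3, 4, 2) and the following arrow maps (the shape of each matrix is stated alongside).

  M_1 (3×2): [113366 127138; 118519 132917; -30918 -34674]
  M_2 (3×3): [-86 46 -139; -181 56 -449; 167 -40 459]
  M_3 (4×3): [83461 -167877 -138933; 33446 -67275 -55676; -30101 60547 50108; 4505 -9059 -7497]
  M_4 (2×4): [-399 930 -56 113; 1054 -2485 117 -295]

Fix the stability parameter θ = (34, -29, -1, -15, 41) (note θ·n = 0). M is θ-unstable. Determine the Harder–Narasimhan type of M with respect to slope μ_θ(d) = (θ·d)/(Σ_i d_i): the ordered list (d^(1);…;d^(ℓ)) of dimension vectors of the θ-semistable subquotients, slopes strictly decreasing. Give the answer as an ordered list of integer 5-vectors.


Barcode: M ≅ I[1,1], I[1,2], I[2,5]^2, I[3,4], I[4,4]. HN layers by μ_θ (6 steps, strictly decreasing):
  μ^(1)=41; μ^(2)=34; μ^(3)=5/2; μ^(4)=-8; μ^(5)=-15; μ^(6)=-29

((0, 0, 0, 0, 2); (1, 0, 0, 0, 0); (1, 1, 0, 0, 0); (0, 0, 3, 3, 0); (0, 0, 0, 1, 0); (0, 2, 0, 0, 0))


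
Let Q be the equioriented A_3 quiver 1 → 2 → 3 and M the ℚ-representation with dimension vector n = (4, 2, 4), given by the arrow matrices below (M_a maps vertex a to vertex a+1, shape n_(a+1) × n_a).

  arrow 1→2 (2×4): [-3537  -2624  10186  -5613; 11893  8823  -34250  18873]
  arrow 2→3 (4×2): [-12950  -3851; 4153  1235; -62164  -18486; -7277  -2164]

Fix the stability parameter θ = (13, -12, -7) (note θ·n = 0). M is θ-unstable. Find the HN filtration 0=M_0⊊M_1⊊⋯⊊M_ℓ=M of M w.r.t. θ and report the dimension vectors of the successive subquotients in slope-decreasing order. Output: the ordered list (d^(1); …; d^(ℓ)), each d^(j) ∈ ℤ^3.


Via rank(M_{q-1}∘⋯∘M_p): M ≅ I[1,1]^2, I[1,3]^2, I[3,3]^2.
μ_θ-semistable layers: μ^(1)=13; μ^(2)=-2; μ^(3)=-7

((2, 0, 0); (2, 2, 2); (0, 0, 2))


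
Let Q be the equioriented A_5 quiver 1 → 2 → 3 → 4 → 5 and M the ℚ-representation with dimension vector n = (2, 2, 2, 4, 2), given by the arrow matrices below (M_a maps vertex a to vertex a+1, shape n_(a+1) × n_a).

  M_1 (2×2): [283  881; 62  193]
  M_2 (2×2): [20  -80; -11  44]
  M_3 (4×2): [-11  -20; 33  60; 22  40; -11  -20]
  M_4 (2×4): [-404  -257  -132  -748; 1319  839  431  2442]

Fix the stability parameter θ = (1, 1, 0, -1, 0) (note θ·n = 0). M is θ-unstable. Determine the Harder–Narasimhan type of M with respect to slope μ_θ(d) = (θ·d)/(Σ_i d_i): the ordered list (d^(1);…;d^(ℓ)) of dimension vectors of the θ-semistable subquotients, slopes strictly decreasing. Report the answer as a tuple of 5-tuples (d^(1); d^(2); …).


Barcode: M ≅ I[1,2], I[1,3], I[3,5], I[4,4]^2, I[4,5]. HN layers by μ_θ (5 steps, strictly decreasing):
  μ^(1)=1; μ^(2)=2/3; μ^(3)=0; μ^(4)=-1/2; μ^(5)=-1

((1, 1, 0, 0, 0); (1, 1, 1, 0, 0); (0, 0, 0, 0, 2); (0, 0, 1, 1, 0); (0, 0, 0, 3, 0))


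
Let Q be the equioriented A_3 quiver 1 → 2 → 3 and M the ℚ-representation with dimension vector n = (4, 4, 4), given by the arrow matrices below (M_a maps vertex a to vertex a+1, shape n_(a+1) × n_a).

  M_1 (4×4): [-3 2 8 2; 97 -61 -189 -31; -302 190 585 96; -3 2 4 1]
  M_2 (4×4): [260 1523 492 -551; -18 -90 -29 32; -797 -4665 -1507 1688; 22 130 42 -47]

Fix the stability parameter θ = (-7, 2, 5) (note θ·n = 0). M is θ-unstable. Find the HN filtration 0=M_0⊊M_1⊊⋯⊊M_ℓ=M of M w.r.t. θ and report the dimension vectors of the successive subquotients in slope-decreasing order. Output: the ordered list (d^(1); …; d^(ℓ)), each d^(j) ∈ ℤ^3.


Via rank(M_{q-1}∘⋯∘M_p): M ≅ I[1,3]^4.
μ_θ-semistable layers: μ^(1)=5; μ^(2)=2; μ^(3)=-7

((0, 0, 4); (0, 4, 0); (4, 0, 0))


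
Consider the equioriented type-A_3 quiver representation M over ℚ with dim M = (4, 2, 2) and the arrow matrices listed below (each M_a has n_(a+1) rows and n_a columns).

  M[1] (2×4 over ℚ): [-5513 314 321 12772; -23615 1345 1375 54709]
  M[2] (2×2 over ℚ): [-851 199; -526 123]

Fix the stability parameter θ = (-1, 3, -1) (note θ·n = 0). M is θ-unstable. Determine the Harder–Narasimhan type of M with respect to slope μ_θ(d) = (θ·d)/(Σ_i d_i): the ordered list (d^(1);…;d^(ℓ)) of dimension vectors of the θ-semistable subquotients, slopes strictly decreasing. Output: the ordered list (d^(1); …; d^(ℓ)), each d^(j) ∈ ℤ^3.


Barcode: M ≅ I[1,1]^2, I[1,3]^2. HN layers by μ_θ (2 steps, strictly decreasing):
  μ^(1)=1; μ^(2)=-1

((0, 2, 2); (4, 0, 0))


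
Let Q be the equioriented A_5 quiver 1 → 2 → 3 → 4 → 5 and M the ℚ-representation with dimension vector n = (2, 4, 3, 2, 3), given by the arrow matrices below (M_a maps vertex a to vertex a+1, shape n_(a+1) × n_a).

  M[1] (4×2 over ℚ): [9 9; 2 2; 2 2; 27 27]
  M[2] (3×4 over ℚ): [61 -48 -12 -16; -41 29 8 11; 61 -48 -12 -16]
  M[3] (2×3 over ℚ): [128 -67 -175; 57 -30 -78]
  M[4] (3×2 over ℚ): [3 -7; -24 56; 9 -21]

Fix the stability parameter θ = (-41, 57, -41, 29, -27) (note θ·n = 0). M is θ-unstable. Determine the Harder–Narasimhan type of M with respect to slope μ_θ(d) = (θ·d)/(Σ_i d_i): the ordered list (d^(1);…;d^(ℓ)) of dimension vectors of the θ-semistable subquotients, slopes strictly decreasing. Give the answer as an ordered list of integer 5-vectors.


Barcode: M ≅ I[1,1], I[1,4], I[2,2]^2, I[2,5], I[3,3], I[5,5]^2. HN layers by μ_θ (6 steps, strictly decreasing):
  μ^(1)=57; μ^(2)=29; μ^(3)=8; μ^(4)=9/2; μ^(5)=-27; μ^(6)=-41

((0, 2, 0, 0, 0); (0, 0, 0, 1, 0); (0, 1, 1, 0, 0); (0, 1, 1, 1, 1); (0, 0, 0, 0, 2); (2, 0, 1, 0, 0))
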